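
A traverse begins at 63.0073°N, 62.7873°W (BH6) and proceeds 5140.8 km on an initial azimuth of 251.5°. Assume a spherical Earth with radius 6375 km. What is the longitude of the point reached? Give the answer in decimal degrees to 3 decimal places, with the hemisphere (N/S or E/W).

115.659°W

δ = d/R = 5140.8/6375 = 0.806400 rad
φ₂ = arcsin(sin φ₁ cos δ + cos φ₁ sin δ cos θ)
   = arcsin(0.89106·0.69210 + 0.45388·0.72180·-0.31730) = 30.84753°
λ₂ = λ₁ + atan2(sin θ sin δ cos φ₁, cos δ − sin φ₁ sin φ₂) = -115.65928°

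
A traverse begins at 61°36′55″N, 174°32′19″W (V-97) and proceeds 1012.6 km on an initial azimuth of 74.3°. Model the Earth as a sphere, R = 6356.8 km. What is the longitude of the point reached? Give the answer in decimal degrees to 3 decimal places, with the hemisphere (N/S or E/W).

155.055°W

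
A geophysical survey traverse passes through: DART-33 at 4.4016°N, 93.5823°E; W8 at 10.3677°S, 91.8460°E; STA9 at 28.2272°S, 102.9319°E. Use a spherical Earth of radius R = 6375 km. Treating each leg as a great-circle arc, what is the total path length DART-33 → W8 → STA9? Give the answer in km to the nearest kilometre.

3954 km

DART-33→W8: c = 0.259533 rad, d = 1654.53 km
W8→STA9: c = 0.360731 rad, d = 2299.66 km
Total = 1654.53 + 2299.66 = 3954.19 km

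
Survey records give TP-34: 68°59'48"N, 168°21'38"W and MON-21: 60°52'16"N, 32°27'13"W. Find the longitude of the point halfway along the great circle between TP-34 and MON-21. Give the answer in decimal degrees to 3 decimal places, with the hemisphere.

79.851°W

TP-34: φ = +68.99667°, λ = -168.36056°
MON-21: φ = +60.87111°, λ = -32.45361°
Bx = cos φ₂ cos Δλ = -0.349608,  By = cos φ₂ sin Δλ = 0.338711
φₘ = atan2(sin φ₁ + sin φ₂, √((cos φ₁ + Bx)² + By²)) = 79.38043°
λₘ = λ₁ + atan2(By, cos φ₁ + Bx) = -79.85129°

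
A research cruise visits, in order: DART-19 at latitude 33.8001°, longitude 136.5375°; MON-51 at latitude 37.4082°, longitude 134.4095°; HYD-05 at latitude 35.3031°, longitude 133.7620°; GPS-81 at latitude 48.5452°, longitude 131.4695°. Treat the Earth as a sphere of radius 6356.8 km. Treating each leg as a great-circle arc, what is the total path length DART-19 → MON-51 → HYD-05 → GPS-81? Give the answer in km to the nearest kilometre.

DART-19→MON-51: c = 0.069833 rad, d = 443.92 km
MON-51→HYD-05: c = 0.037851 rad, d = 240.61 km
HYD-05→GPS-81: c = 0.232999 rad, d = 1481.12 km
Total = 443.92 + 240.61 + 1481.12 = 2165.65 km

2166 km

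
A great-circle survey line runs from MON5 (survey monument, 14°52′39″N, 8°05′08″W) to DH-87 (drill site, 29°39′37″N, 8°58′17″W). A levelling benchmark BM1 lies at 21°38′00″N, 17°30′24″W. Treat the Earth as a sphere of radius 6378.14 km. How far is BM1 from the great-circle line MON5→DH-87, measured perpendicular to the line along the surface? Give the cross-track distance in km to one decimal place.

931.9 km

MON5: φ = +14.87750°, λ = -8.08556°
DH-87: φ = +29.66028°, λ = -8.97139°
BM1: φ = +21.63333°, λ = -17.50667°
δ₁₃ = central angle MON5→BM1 = 0.195561 rad  (haversine)
θ₁₃ = bearing MON5→BM1 = 308.460°,  θ₁₂ = bearing MON5→DH-87 = 356.986°
dₓₜ = R·arcsin(sin δ₁₃ · sin(θ₁₃ − θ₁₂)) = 6378.14·arcsin(0.19432·sin(-48.527°)) = -931.939 km
|dₓₜ| = 931.939 km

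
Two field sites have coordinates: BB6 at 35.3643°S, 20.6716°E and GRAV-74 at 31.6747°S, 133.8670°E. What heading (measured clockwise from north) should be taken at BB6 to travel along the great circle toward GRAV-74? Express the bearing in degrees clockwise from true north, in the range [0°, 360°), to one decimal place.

128.5°

Δλ = 113.1954°
y = sin Δλ · cos φ₂ = 0.782251
x = cos φ₁ sin φ₂ − sin φ₁ cos φ₂ cos Δλ = -0.622214
θ = atan2(y, x) = 128.4993° → 128.4993° (mod 360°)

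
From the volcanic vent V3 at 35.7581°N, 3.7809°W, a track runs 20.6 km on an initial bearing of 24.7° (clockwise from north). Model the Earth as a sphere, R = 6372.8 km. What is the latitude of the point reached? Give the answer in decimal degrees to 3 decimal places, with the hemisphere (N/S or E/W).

δ = d/R = 20.6/6372.8 = 0.003232 rad
φ₂ = arcsin(sin φ₁ cos δ + cos φ₁ sin δ cos θ)
   = arcsin(0.58436·0.99999 + 0.81149·0.00323·0.90851) = 35.92633°
λ₂ = λ₁ + atan2(sin θ sin δ cos φ₁, cos δ − sin φ₁ sin φ₂) = -3.68533°

35.926°N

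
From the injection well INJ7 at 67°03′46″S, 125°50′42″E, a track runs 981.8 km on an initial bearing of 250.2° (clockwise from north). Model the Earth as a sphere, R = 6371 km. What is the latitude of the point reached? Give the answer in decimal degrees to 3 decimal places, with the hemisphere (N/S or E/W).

68.479°S

INJ7: φ = -67.06278°, λ = +125.84500°
δ = d/R = 981.8/6371 = 0.154105 rad
φ₂ = arcsin(sin φ₁ cos δ + cos φ₁ sin δ cos θ)
   = arcsin(-0.92093·0.98815 + 0.38972·0.15350·-0.33874) = -68.47886°
λ₂ = λ₁ + atan2(sin θ sin δ cos φ₁, cos δ − sin φ₁ sin φ₂) = 102.66108°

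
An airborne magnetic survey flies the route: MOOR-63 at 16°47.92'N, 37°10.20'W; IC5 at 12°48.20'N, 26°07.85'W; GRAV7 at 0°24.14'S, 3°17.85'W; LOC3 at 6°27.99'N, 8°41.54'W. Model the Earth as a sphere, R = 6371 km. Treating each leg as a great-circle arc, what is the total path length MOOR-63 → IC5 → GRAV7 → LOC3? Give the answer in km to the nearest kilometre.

MOOR-63: φ = +16.79867°, λ = -37.17000°
IC5: φ = +12.80333°, λ = -26.13083°
GRAV7: φ = -0.40233°, λ = -3.29750°
LOC3: φ = +6.46650°, λ = -8.69233°
MOOR-63→IC5: c = 0.198840 rad, d = 1266.81 km
IC5→GRAV7: c = 0.457535 rad, d = 2914.96 km
GRAV7→LOC3: c = 0.152323 rad, d = 970.45 km
Total = 1266.81 + 2914.96 + 970.45 = 5152.22 km

5152 km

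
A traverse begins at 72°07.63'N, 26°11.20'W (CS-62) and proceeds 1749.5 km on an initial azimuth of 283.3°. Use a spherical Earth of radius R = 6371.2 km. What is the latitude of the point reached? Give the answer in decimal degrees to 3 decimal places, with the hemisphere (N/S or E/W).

69.265°N

CS-62: φ = +72.12717°, λ = -26.18667°
δ = d/R = 1749.5/6371.2 = 0.274595 rad
φ₂ = arcsin(sin φ₁ cos δ + cos φ₁ sin δ cos θ)
   = arcsin(0.95174·0.96254 + 0.30691·0.27116·0.23005) = 69.26498°
λ₂ = λ₁ + atan2(sin θ sin δ cos φ₁, cos δ − sin φ₁ sin φ₂) = -74.37483°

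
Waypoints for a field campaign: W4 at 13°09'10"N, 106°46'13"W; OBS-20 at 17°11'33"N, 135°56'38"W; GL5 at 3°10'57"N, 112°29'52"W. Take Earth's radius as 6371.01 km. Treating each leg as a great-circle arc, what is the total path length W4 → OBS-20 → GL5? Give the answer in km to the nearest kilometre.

6155 km

W4: φ = +13.15278°, λ = -106.77028°
OBS-20: φ = +17.19250°, λ = -135.94389°
GL5: φ = +3.18250°, λ = -112.49778°
W4→OBS-20: c = 0.495966 rad, d = 3159.80 km
OBS-20→GL5: c = 0.470153 rad, d = 2995.35 km
Total = 3159.80 + 2995.35 = 6155.15 km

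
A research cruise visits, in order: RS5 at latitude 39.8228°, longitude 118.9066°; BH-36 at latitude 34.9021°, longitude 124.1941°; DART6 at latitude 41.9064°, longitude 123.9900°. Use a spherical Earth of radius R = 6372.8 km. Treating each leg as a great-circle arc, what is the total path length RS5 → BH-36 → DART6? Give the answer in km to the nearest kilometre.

RS5→BH-36: c = 0.112895 rad, d = 719.46 km
BH-36→DART6: c = 0.122280 rad, d = 779.27 km
Total = 719.46 + 779.27 = 1498.72 km

1499 km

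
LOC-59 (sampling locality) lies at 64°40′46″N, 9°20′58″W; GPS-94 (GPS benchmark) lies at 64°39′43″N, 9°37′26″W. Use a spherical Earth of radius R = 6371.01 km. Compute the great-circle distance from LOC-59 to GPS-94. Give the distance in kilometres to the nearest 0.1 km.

13.2 km

LOC-59: φ = +64.67944°, λ = -9.34944°
GPS-94: φ = +64.66194°, λ = -9.62389°
Δφ = -0.0175°,  Δλ = -0.2744°
a = sin²(Δφ/2) + cos φ₁ cos φ₂ sin²(Δλ/2) = 0.000001
c = 2·arcsin(√a) = 0.002072 rad = 0.1187°
d = R·c = 6371.01 × 0.002072 = 13.2 km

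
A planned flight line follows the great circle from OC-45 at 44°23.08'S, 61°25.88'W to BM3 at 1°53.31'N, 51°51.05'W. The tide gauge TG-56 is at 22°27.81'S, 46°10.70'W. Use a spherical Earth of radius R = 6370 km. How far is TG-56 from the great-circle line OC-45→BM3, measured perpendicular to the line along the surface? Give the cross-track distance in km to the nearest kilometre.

1005 km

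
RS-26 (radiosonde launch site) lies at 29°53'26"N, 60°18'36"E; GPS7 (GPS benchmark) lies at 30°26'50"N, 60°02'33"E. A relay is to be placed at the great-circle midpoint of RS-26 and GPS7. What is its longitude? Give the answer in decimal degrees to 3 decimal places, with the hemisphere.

RS-26: φ = +29.89056°, λ = +60.31000°
GPS7: φ = +30.44722°, λ = +60.04250°
Bx = cos φ₂ cos Δλ = 0.862087,  By = cos φ₂ sin Δλ = -0.004025
φₘ = atan2(sin φ₁ + sin φ₂, √((cos φ₁ + Bx)² + By²)) = 30.16896°
λₘ = λ₁ + atan2(By, cos φ₁ + Bx) = 60.17663°

60.177°E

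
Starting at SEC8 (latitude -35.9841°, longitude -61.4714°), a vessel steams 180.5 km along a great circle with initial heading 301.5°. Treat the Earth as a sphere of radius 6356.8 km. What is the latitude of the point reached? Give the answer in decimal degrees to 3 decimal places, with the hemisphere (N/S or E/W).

δ = d/R = 180.5/6356.8 = 0.028395 rad
φ₂ = arcsin(sin φ₁ cos δ + cos φ₁ sin δ cos θ)
   = arcsin(-0.58756·0.99960 + 0.80918·0.02839·0.52250) = -35.12207°
λ₂ = λ₁ + atan2(sin θ sin δ cos φ₁, cos δ − sin φ₁ sin φ₂) = -63.16737°

35.122°S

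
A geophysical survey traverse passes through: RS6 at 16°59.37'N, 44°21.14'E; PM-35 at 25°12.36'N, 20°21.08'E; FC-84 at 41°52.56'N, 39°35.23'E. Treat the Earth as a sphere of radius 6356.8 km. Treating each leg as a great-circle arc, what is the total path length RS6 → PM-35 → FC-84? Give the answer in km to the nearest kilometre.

RS6: φ = +16.98950°, λ = +44.35233°
PM-35: φ = +25.20600°, λ = +20.35133°
FC-84: φ = +41.87600°, λ = +39.58717°
RS6→PM-35: c = 0.415486 rad, d = 2641.16 km
PM-35→FC-84: c = 0.401794 rad, d = 2554.12 km
Total = 2641.16 + 2554.12 = 5195.29 km

5195 km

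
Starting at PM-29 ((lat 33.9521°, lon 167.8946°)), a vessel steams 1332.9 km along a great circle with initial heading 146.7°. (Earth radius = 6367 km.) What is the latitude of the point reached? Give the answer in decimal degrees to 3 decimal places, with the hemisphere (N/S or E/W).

δ = d/R = 1332.9/6367 = 0.209345 rad
φ₂ = arcsin(sin φ₁ cos δ + cos φ₁ sin δ cos θ)
   = arcsin(0.55850·0.97817 + 0.82950·0.20782·-0.83581) = 23.71726°
λ₂ = λ₁ + atan2(sin θ sin δ cos φ₁, cos δ − sin φ₁ sin φ₂) = 175.05359°

23.717°N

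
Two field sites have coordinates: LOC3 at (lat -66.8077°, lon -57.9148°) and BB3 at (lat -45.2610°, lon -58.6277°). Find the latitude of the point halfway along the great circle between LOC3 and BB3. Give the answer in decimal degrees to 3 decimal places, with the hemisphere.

Bx = cos φ₂ cos Δλ = 0.703824,  By = cos φ₂ sin Δλ = -0.008758
φₘ = atan2(sin φ₁ + sin φ₂, √((cos φ₁ + Bx)² + By²)) = -56.03482°
λₘ = λ₁ + atan2(By, cos φ₁ + Bx) = -58.37194°

56.035°S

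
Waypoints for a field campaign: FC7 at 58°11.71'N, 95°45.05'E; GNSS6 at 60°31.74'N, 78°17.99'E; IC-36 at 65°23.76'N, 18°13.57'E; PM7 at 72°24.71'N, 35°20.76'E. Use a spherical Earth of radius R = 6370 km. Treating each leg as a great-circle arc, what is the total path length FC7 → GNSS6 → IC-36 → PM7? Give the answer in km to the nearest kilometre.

5013 km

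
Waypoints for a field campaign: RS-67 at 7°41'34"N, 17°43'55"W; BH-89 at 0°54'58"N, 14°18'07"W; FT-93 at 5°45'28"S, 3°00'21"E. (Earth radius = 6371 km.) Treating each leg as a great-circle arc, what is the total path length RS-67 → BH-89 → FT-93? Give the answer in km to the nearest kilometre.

RS-67: φ = +7.69278°, λ = -17.73194°
BH-89: φ = +0.91611°, λ = -14.30194°
FT-93: φ = -5.75778°, λ = +3.00583°
RS-67→BH-89: c = 0.132470 rad, d = 843.97 km
BH-89→FT-93: c = 0.323344 rad, d = 2060.02 km
Total = 843.97 + 2060.02 = 2903.99 km

2904 km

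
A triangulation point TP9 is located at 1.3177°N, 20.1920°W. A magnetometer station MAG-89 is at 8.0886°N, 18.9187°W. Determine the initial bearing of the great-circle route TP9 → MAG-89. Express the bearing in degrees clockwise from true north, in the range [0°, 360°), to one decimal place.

Δλ = 1.2733°
y = sin Δλ · cos φ₂ = 0.022000
x = cos φ₁ sin φ₂ − sin φ₁ cos φ₂ cos Δλ = 0.117905
θ = atan2(y, x) = 10.5695° → 10.5695° (mod 360°)

10.6°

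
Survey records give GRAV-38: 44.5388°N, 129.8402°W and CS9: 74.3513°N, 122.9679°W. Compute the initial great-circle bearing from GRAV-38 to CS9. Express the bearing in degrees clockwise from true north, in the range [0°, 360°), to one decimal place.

3.7°

Δλ = 6.8723°
y = sin Δλ · cos φ₂ = 0.032276
x = cos φ₁ sin φ₂ − sin φ₁ cos φ₂ cos Δλ = 0.498523
θ = atan2(y, x) = 3.7044° → 3.7044° (mod 360°)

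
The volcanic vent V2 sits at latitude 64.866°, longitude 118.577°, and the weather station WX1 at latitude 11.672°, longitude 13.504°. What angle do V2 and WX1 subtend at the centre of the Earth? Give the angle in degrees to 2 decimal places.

Δφ = -53.1940°,  Δλ = -105.0730°
a = sin²(Δφ/2) + cos φ₁ cos φ₂ sin²(Δλ/2) = 0.462508
c = 2·arcsin(√a) = 1.495741 rad = 85.6996°

85.70°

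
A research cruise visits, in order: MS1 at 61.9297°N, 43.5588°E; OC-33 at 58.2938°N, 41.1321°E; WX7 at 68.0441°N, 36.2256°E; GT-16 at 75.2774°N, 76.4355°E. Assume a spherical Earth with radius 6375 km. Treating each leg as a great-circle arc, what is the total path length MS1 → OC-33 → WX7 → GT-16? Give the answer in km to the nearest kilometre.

MS1→OC-33: c = 0.066864 rad, d = 426.26 km
OC-33→WX7: c = 0.174375 rad, d = 1111.64 km
WX7→GT-16: c = 0.247260 rad, d = 1576.28 km
Total = 426.26 + 1111.64 + 1576.28 = 3114.18 km

3114 km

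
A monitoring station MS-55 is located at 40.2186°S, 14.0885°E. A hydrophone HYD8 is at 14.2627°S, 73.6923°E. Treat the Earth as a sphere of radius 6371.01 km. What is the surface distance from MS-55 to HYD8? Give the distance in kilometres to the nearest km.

6422 km

Δφ = 25.9559°,  Δλ = 59.6038°
a = sin²(Δφ/2) + cos φ₁ cos φ₂ sin²(Δλ/2) = 0.233235
c = 2·arcsin(√a) = 1.008029 rad = 57.7558°
d = R·c = 6371.01 × 1.008029 = 6422.2 km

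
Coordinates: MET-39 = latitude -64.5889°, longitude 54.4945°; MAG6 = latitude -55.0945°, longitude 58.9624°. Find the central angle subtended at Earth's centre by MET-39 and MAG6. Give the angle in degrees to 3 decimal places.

9.750°

Δφ = 9.4944°,  Δλ = 4.4679°
a = sin²(Δφ/2) + cos φ₁ cos φ₂ sin²(Δλ/2) = 0.007222
c = 2·arcsin(√a) = 0.170173 rad = 9.7502°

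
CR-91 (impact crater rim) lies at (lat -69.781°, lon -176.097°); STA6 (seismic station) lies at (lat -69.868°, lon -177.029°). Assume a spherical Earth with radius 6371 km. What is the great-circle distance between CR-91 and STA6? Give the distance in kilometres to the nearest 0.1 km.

37.0 km

Δφ = -0.0870°,  Δλ = -0.9320°
a = sin²(Δφ/2) + cos φ₁ cos φ₂ sin²(Δλ/2) = 0.000008
c = 2·arcsin(√a) = 0.005812 rad = 0.3330°
d = R·c = 6371 × 0.005812 = 37.0 km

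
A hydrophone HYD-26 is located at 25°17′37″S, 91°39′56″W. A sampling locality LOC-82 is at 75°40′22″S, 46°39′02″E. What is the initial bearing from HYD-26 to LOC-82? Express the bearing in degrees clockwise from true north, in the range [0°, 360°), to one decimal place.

170.2°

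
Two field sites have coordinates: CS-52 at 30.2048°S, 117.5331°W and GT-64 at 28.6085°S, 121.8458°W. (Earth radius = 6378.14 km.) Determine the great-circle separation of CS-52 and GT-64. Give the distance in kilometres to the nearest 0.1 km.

454.4 km

Δφ = 1.5963°,  Δλ = -4.3127°
a = sin²(Δφ/2) + cos φ₁ cos φ₂ sin²(Δλ/2) = 0.001268
c = 2·arcsin(√a) = 0.071239 rad = 4.0817°
d = R·c = 6378.14 × 0.071239 = 454.4 km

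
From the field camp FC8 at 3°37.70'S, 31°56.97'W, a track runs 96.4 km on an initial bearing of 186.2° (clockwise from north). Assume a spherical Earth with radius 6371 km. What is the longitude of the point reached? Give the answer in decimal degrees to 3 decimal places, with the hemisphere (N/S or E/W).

FC8: φ = -3.62833°, λ = -31.94950°
δ = d/R = 96.4/6371 = 0.015131 rad
φ₂ = arcsin(sin φ₁ cos δ + cos φ₁ sin δ cos θ)
   = arcsin(-0.06328·0.99989 + 0.99800·0.01513·-0.99415) = -4.49020°
λ₂ = λ₁ + atan2(sin θ sin δ cos φ₁, cos δ − sin φ₁ sin φ₂) = -32.04341°

32.043°W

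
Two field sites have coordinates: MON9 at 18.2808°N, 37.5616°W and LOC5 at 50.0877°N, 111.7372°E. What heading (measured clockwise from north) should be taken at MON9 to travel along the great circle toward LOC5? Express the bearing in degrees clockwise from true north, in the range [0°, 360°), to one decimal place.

Δλ = 149.2988°
y = sin Δλ · cos φ₂ = 0.327583
x = cos φ₁ sin φ₂ − sin φ₁ cos φ₂ cos Δλ = 0.901366
θ = atan2(y, x) = 19.9726° → 19.9726° (mod 360°)

20.0°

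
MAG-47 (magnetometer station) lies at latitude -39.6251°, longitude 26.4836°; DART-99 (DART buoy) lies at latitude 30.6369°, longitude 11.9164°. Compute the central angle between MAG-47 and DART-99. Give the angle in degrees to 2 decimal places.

Δφ = 70.2620°,  Δλ = -14.5672°
a = sin²(Δφ/2) + cos φ₁ cos φ₂ sin²(Δλ/2) = 0.341792
c = 2·arcsin(√a) = 1.248848 rad = 71.5537°

71.55°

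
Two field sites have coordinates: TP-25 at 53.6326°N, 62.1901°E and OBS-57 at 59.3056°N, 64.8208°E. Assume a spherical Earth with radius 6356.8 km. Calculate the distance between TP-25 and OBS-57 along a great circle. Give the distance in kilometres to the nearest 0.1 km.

649.6 km

Δφ = 5.6730°,  Δλ = 2.6307°
a = sin²(Δφ/2) + cos φ₁ cos φ₂ sin²(Δλ/2) = 0.002608
c = 2·arcsin(√a) = 0.102189 rad = 5.8550°
d = R·c = 6356.8 × 0.102189 = 649.6 km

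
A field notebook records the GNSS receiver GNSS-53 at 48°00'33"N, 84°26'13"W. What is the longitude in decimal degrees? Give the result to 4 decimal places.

84.4369°W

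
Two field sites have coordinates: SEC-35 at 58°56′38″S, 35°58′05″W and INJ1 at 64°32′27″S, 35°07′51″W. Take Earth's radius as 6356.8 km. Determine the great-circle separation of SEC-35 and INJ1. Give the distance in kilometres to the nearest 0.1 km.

622.5 km

SEC-35: φ = -58.94389°, λ = -35.96806°
INJ1: φ = -64.54083°, λ = -35.13083°
Δφ = -5.5969°,  Δλ = 0.8372°
a = sin²(Δφ/2) + cos φ₁ cos φ₂ sin²(Δλ/2) = 0.002396
c = 2·arcsin(√a) = 0.097928 rad = 5.6108°
d = R·c = 6356.8 × 0.097928 = 622.5 km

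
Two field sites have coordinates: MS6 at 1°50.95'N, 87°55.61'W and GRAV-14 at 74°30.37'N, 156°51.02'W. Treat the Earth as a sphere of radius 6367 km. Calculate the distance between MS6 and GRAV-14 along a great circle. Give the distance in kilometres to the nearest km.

9190 km

MS6: φ = +1.84917°, λ = -87.92683°
GRAV-14: φ = +74.50617°, λ = -156.85033°
Δφ = 72.6570°,  Δλ = -68.9235°
a = sin²(Δφ/2) + cos φ₁ cos φ₂ sin²(Δλ/2) = 0.436444
c = 2·arcsin(√a) = 1.443340 rad = 82.6973°
d = R·c = 6367 × 1.443340 = 9189.7 km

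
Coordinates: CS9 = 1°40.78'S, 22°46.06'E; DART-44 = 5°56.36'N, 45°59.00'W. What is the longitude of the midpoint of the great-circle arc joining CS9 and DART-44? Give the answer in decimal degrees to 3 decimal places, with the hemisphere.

11.511°W

CS9: φ = -1.67967°, λ = +22.76767°
DART-44: φ = +5.93933°, λ = -45.98333°
Bx = cos φ₂ cos Δλ = 0.360476,  By = cos φ₂ sin Δλ = -0.927011
φₘ = atan2(sin φ₁ + sin φ₂, √((cos φ₁ + Bx)² + By²)) = 2.57995°
λₘ = λ₁ + atan2(By, cos φ₁ + Bx) = -11.51077°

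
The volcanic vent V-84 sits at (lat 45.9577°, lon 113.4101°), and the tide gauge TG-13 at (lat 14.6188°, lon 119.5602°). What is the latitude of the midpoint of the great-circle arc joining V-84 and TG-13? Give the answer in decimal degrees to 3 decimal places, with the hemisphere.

30.323°N

Bx = cos φ₂ cos Δλ = 0.962057,  By = cos φ₂ sin Δλ = 0.103665
φₘ = atan2(sin φ₁ + sin φ₂, √((cos φ₁ + Bx)² + By²)) = 30.32325°
λₘ = λ₁ + atan2(By, cos φ₁ + Bx) = 116.98944°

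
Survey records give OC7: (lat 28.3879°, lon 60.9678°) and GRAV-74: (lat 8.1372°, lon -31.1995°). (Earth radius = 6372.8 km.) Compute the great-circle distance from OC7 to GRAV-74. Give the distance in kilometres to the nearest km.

9791 km

Δφ = -20.2507°,  Δλ = -92.1673°
a = sin²(Δφ/2) + cos φ₁ cos φ₂ sin²(Δλ/2) = 0.482820
c = 2·arcsin(√a) = 1.536429 rad = 88.0309°
d = R·c = 6372.8 × 1.536429 = 9791.4 km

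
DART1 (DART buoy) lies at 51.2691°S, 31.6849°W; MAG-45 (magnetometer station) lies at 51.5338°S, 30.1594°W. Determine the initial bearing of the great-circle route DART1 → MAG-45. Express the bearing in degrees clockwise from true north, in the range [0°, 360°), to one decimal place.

106.1°

Δλ = 1.5255°
y = sin Δλ · cos φ₂ = 0.016560
x = cos φ₁ sin φ₂ − sin φ₁ cos φ₂ cos Δλ = -0.004792
θ = atan2(y, x) = 106.1383° → 106.1383° (mod 360°)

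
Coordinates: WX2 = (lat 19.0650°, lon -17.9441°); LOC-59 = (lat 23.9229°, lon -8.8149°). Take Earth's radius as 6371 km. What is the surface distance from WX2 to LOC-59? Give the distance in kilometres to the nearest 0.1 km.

1087.6 km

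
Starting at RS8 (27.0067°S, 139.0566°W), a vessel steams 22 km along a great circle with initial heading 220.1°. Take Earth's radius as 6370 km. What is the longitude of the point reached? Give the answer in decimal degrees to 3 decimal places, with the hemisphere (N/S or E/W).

δ = d/R = 22/6370 = 0.003454 rad
φ₂ = arcsin(sin φ₁ cos δ + cos φ₁ sin δ cos θ)
   = arcsin(-0.45409·0.99999 + 0.89095·0.00345·-0.76492) = -27.15799°
λ₂ = λ₁ + atan2(sin θ sin δ cos φ₁, cos δ − sin φ₁ sin φ₂) = -139.19985°

139.200°W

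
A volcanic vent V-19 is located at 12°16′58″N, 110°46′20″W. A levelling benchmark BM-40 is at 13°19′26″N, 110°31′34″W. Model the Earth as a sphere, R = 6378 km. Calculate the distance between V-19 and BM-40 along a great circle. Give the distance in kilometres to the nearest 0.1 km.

118.9 km

V-19: φ = +12.28278°, λ = -110.77222°
BM-40: φ = +13.32389°, λ = -110.52611°
Δφ = 1.0411°,  Δλ = 0.2461°
a = sin²(Δφ/2) + cos φ₁ cos φ₂ sin²(Δλ/2) = 0.000087
c = 2·arcsin(√a) = 0.018647 rad = 1.0684°
d = R·c = 6378 × 0.018647 = 118.9 km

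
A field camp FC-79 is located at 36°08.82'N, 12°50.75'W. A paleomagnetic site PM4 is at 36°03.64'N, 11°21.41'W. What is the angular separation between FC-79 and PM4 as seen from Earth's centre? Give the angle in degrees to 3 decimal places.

FC-79: φ = +36.14700°, λ = -12.84583°
PM4: φ = +36.06067°, λ = -11.35683°
Δφ = -0.0863°,  Δλ = 1.4890°
a = sin²(Δφ/2) + cos φ₁ cos φ₂ sin²(Δλ/2) = 0.000111
c = 2·arcsin(√a) = 0.021051 rad = 1.2061°

1.206°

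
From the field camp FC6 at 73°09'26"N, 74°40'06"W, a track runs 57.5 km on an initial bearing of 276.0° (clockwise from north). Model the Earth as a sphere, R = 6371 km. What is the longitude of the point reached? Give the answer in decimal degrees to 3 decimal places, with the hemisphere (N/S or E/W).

FC6: φ = +73.15722°, λ = -74.66833°
δ = d/R = 57.5/6371 = 0.009025 rad
φ₂ = arcsin(sin φ₁ cos δ + cos φ₁ sin δ cos θ)
   = arcsin(0.95710·0.99996 + 0.28975·0.00903·0.10453) = 73.20363°
λ₂ = λ₁ + atan2(sin θ sin δ cos φ₁, cos δ − sin φ₁ sin φ₂) = -76.44828°

76.448°W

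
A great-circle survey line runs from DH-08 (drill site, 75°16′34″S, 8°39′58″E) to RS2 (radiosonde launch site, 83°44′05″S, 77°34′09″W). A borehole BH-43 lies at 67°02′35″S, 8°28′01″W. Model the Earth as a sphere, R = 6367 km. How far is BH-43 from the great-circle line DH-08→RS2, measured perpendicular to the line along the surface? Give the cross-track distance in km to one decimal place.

999.2 km

DH-08: φ = -75.27611°, λ = +8.66611°
RS2: φ = -83.73472°, λ = -77.56917°
BH-43: φ = -67.04306°, λ = -8.46694°
δ₁₃ = central angle DH-08→BH-43 = 0.171707 rad  (haversine)
θ₁₃ = bearing DH-08→BH-43 = 317.741°,  θ₁₂ = bearing DH-08→RS2 = 203.902°
dₓₜ = R·arcsin(sin δ₁₃ · sin(θ₁₃ − θ₁₂)) = 6367·arcsin(0.17086·sin(113.839°)) = 999.173 km
|dₓₜ| = 999.173 km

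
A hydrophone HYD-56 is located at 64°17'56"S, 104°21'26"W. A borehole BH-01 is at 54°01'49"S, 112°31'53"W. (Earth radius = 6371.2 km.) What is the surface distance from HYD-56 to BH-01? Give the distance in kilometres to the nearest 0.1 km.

HYD-56: φ = -64.29889°, λ = -104.35722°
BH-01: φ = -54.03028°, λ = -112.53139°
Δφ = 10.2686°,  Δλ = -8.1742°
a = sin²(Δφ/2) + cos φ₁ cos φ₂ sin²(Δλ/2) = 0.009303
c = 2·arcsin(√a) = 0.193199 rad = 11.0695°
d = R·c = 6371.2 × 0.193199 = 1230.9 km

1230.9 km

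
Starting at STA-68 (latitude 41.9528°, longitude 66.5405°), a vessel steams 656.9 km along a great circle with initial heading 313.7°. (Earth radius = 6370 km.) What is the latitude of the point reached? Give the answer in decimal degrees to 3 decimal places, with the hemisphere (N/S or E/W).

δ = d/R = 656.9/6370 = 0.103124 rad
φ₂ = arcsin(sin φ₁ cos δ + cos φ₁ sin δ cos θ)
   = arcsin(0.66852·0.99469 + 0.74370·0.10294·0.69088) = 45.87796°
λ₂ = λ₁ + atan2(sin θ sin δ cos φ₁, cos δ − sin φ₁ sin φ₂) = 60.40381°

45.878°N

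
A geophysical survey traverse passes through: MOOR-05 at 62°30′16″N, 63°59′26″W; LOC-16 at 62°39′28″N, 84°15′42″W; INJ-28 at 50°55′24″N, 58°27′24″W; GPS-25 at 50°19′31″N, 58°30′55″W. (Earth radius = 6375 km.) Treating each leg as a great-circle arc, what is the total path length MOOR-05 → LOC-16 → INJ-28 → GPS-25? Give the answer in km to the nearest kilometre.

3121 km

MOOR-05: φ = +62.50444°, λ = -63.99056°
LOC-16: φ = +62.65778°, λ = -84.26167°
INJ-28: φ = +50.92333°, λ = -58.45667°
GPS-25: φ = +50.32528°, λ = -58.51528°
MOOR-05→LOC-16: c = 0.162272 rad, d = 1034.48 km
LOC-16→INJ-28: c = 0.316825 rad, d = 2019.76 km
INJ-28→GPS-25: c = 0.010458 rad, d = 66.67 km
Total = 1034.48 + 2019.76 + 66.67 = 3120.92 km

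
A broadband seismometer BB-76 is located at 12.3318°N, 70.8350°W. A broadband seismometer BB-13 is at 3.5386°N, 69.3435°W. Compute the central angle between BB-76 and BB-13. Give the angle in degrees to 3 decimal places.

8.916°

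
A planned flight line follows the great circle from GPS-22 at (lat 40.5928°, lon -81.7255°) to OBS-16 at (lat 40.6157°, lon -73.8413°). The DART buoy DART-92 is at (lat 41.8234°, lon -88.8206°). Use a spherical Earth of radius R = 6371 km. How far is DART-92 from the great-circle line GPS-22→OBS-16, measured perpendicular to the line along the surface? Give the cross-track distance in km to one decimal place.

188.8 km

δ₁₃ = central angle GPS-22→DART-92 = 0.095575 rad  (haversine)
θ₁₃ = bearing GPS-22→DART-92 = 285.305°,  θ₁₂ = bearing GPS-22→OBS-16 = 87.213°
dₓₜ = R·arcsin(sin δ₁₃ · sin(θ₁₃ − θ₁₂)) = 6371·arcsin(0.09543·sin(198.092°)) = -188.831 km
|dₓₜ| = 188.831 km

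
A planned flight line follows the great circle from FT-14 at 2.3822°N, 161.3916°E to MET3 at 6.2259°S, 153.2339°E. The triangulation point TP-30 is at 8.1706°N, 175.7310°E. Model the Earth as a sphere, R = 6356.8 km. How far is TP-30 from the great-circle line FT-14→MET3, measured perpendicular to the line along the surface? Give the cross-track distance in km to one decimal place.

688.0 km

δ₁₃ = central angle FT-14→TP-30 = 0.268802 rad  (haversine)
θ₁₃ = bearing FT-14→TP-30 = 67.382°,  θ₁₂ = bearing FT-14→MET3 = 223.383°
dₓₜ = R·arcsin(sin δ₁₃ · sin(θ₁₃ − θ₁₂)) = 6356.8·arcsin(0.26558·sin(-156.001°)) = -687.979 km
|dₓₜ| = 687.979 km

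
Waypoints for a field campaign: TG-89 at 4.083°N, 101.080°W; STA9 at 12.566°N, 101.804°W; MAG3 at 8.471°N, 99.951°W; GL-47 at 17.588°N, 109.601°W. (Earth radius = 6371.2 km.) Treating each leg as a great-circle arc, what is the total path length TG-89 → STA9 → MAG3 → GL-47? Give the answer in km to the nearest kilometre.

2900 km

TG-89→STA9: c = 0.148582 rad, d = 946.65 km
STA9→MAG3: c = 0.078222 rad, d = 498.37 km
MAG3→GL-47: c = 0.228419 rad, d = 1455.30 km
Total = 946.65 + 498.37 + 1455.30 = 2900.32 km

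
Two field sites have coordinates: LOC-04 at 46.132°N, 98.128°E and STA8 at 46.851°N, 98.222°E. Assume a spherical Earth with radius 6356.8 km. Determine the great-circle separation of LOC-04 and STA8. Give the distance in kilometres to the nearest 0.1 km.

Δφ = 0.7190°,  Δλ = 0.0940°
a = sin²(Δφ/2) + cos φ₁ cos φ₂ sin²(Δλ/2) = 0.000040
c = 2·arcsin(√a) = 0.012600 rad = 0.7219°
d = R·c = 6356.8 × 0.012600 = 80.1 km

80.1 km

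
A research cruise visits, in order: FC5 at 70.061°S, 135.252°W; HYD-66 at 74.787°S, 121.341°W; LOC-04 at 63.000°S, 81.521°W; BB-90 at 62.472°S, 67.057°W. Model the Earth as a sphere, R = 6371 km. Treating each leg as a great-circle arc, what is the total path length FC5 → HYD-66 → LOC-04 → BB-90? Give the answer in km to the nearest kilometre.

FC5→HYD-66: c = 0.109823 rad, d = 699.68 km
HYD-66→LOC-04: c = 0.313427 rad, d = 1996.84 km
LOC-04→BB-90: c = 0.115762 rad, d = 737.52 km
Total = 699.68 + 1996.84 + 737.52 = 3434.05 km

3434 km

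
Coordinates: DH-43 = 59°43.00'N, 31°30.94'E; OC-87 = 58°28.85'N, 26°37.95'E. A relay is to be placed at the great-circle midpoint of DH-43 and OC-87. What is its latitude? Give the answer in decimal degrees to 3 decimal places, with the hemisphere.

DH-43: φ = +59.71667°, λ = +31.51567°
OC-87: φ = +58.48083°, λ = +26.63250°
Bx = cos φ₂ cos Δλ = 0.520886,  By = cos φ₂ sin Δλ = -0.044502
φₘ = atan2(sin φ₁ + sin φ₂, √((cos φ₁ + Bx)² + By²)) = 59.12167°
λₘ = λ₁ + atan2(By, cos φ₁ + Bx) = 29.03006°

59.122°N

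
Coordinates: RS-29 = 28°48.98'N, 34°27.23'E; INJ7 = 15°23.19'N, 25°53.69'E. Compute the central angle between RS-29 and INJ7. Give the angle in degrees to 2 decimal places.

RS-29: φ = +28.81633°, λ = +34.45383°
INJ7: φ = +15.38650°, λ = +25.89483°
Δφ = -13.4298°,  Δλ = -8.5590°
a = sin²(Δφ/2) + cos φ₁ cos φ₂ sin²(Δλ/2) = 0.018376
c = 2·arcsin(√a) = 0.271957 rad = 15.5820°

15.58°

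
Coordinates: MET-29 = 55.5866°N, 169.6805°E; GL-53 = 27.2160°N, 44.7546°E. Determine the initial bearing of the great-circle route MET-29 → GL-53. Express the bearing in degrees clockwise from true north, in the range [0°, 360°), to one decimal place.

312.9°

Δλ = -124.9259°
y = sin Δλ · cos φ₂ = -0.729122
x = cos φ₁ sin φ₂ − sin φ₁ cos φ₂ cos Δλ = 0.678499
θ = atan2(y, x) = -47.0597° → 312.9403° (mod 360°)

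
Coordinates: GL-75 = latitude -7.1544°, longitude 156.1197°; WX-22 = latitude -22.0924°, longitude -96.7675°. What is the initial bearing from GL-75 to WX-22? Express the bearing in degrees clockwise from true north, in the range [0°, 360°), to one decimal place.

Δλ = 107.1128°
y = sin Δλ · cos φ₂ = 0.885556
x = cos φ₁ sin φ₂ − sin φ₁ cos φ₂ cos Δλ = -0.407130
θ = atan2(y, x) = 114.6904° → 114.6904° (mod 360°)

114.7°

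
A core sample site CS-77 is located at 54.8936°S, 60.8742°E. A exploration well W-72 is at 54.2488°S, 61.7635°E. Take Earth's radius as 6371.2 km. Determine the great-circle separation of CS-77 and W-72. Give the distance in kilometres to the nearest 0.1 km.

91.8 km

Δφ = 0.6448°,  Δλ = 0.8893°
a = sin²(Δφ/2) + cos φ₁ cos φ₂ sin²(Δλ/2) = 0.000052
c = 2·arcsin(√a) = 0.014408 rad = 0.8255°
d = R·c = 6371.2 × 0.014408 = 91.8 km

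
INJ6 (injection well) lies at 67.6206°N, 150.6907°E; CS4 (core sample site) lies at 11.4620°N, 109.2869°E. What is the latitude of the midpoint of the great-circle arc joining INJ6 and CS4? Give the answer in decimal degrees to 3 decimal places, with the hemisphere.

41.041°N

Bx = cos φ₂ cos Δλ = 0.735108,  By = cos φ₂ sin Δλ = -0.648172
φₘ = atan2(sin φ₁ + sin φ₂, √((cos φ₁ + Bx)² + By²)) = 41.04138°
λₘ = λ₁ + atan2(By, cos φ₁ + Bx) = 120.53929°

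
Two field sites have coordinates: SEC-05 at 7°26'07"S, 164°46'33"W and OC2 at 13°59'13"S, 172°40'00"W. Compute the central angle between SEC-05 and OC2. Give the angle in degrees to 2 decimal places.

SEC-05: φ = -7.43528°, λ = -164.77583°
OC2: φ = -13.98694°, λ = -172.66667°
Δφ = -6.5517°,  Δλ = -7.8908°
a = sin²(Δφ/2) + cos φ₁ cos φ₂ sin²(Δλ/2) = 0.007821
c = 2·arcsin(√a) = 0.177100 rad = 10.1471°

10.15°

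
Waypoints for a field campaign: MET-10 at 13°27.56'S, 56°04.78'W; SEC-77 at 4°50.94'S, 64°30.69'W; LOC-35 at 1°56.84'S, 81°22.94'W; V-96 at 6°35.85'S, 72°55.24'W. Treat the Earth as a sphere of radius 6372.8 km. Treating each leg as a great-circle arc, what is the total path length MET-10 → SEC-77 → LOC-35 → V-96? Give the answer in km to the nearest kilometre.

4303 km

MET-10: φ = -13.45933°, λ = -56.07967°
SEC-77: φ = -4.84900°, λ = -64.51150°
LOC-35: φ = -1.94733°, λ = -81.38233°
V-96: φ = -6.59750°, λ = -72.92067°
MET-10→SEC-77: c = 0.208923 rad, d = 1331.42 km
SEC-77→LOC-35: c = 0.298230 rad, d = 1900.56 km
LOC-35→V-96: c = 0.168120 rad, d = 1071.39 km
Total = 1331.42 + 1900.56 + 1071.39 = 4303.37 km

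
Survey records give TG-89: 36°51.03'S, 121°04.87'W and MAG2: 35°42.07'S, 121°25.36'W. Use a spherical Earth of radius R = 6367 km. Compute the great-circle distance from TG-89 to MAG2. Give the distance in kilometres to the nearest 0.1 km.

TG-89: φ = -36.85050°, λ = -121.08117°
MAG2: φ = -35.70117°, λ = -121.42267°
Δφ = 1.1493°,  Δλ = -0.3415°
a = sin²(Δφ/2) + cos φ₁ cos φ₂ sin²(Δλ/2) = 0.000106
c = 2·arcsin(√a) = 0.020627 rad = 1.1818°
d = R·c = 6367 × 0.020627 = 131.3 km

131.3 km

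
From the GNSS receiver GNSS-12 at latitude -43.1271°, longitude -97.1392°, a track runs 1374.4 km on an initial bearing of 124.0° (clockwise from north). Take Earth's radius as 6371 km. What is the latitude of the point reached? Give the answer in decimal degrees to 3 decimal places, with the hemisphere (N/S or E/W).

49.037°S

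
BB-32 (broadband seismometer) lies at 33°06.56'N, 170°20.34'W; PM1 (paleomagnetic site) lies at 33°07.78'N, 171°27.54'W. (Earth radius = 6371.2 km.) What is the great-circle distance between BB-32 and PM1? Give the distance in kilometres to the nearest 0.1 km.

104.3 km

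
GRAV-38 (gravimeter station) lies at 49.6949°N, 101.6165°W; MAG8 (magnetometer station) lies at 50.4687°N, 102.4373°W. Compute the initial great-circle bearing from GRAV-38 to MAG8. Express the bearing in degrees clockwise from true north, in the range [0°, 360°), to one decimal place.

Δλ = -0.8208°
y = sin Δλ · cos φ₂ = -0.009118
x = cos φ₁ sin φ₂ − sin φ₁ cos φ₂ cos Δλ = 0.013555
θ = atan2(y, x) = -33.9278° → 326.0722° (mod 360°)

326.1°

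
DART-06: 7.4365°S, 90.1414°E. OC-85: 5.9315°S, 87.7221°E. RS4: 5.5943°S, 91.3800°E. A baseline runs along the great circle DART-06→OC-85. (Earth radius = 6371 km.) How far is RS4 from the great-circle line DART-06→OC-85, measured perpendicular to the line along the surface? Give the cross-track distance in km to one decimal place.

δ₁₃ = central angle DART-06→RS4 = 0.038666 rad  (haversine)
θ₁₃ = bearing DART-06→RS4 = 33.816°,  θ₁₂ = bearing DART-06→OC-85 = 301.915°
dₓₜ = R·arcsin(sin δ₁₃ · sin(θ₁₃ − θ₁₂)) = 6371·arcsin(0.03866·sin(-268.099°)) = 246.204 km
|dₓₜ| = 246.204 km

246.2 km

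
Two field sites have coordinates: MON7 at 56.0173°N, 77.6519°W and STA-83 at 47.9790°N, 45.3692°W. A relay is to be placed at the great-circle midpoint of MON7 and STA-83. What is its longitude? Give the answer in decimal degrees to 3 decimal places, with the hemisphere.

Bx = cos φ₂ cos Δλ = 0.565929,  By = cos φ₂ sin Δλ = 0.357526
φₘ = atan2(sin φ₁ + sin φ₂, √((cos φ₁ + Bx)² + By²)) = 53.10113°
λₘ = λ₁ + atan2(By, cos φ₁ + Bx) = -60.01970°

60.020°W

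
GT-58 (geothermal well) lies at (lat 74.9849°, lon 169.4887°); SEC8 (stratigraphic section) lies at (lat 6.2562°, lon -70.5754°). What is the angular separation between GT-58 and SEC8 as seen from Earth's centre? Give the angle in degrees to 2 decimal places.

91.33°

Δφ = -68.7287°,  Δλ = 119.9359°
a = sin²(Δφ/2) + cos φ₁ cos φ₂ sin²(Δλ/2) = 0.511631
c = 2·arcsin(√a) = 1.594060 rad = 91.3329°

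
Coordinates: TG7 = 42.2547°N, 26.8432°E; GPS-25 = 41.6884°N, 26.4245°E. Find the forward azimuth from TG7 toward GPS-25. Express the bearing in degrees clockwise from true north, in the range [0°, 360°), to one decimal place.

Δλ = -0.4187°
y = sin Δλ · cos φ₂ = -0.005457
x = cos φ₁ sin φ₂ − sin φ₁ cos φ₂ cos Δλ = -0.009870
θ = atan2(y, x) = -151.0623° → 208.9377° (mod 360°)

208.9°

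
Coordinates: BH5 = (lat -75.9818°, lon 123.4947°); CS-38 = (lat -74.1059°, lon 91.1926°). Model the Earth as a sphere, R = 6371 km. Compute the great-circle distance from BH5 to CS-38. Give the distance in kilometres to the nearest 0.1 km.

937.3 km

Δφ = 1.8759°,  Δλ = -32.3021°
a = sin²(Δφ/2) + cos φ₁ cos φ₂ sin²(Δλ/2) = 0.005401
c = 2·arcsin(√a) = 0.147116 rad = 8.4292°
d = R·c = 6371 × 0.147116 = 937.3 km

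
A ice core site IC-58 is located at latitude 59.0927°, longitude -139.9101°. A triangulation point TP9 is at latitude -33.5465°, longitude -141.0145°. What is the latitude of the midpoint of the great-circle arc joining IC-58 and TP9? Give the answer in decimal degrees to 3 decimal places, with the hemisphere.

Bx = cos φ₂ cos Δλ = 0.833283,  By = cos φ₂ sin Δλ = -0.016064
φₘ = atan2(sin φ₁ + sin φ₂, √((cos φ₁ + Bx)² + By²)) = 12.77364°
λₘ = λ₁ + atan2(By, cos φ₁ + Bx) = -140.59339°

12.774°N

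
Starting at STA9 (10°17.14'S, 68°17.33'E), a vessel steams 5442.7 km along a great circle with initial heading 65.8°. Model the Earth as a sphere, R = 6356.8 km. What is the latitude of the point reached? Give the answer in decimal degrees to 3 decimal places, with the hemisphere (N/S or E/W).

10.816°N

STA9: φ = -10.28567°, λ = +68.28883°
δ = d/R = 5442.7/6356.8 = 0.856201 rad
φ₂ = arcsin(sin φ₁ cos δ + cos φ₁ sin δ cos θ)
   = arcsin(-0.17856·0.65531 + 0.98393·0.75536·0.40992) = 10.81585°
λ₂ = λ₁ + atan2(sin θ sin δ cos φ₁, cos δ − sin φ₁ sin φ₂) = 112.83137°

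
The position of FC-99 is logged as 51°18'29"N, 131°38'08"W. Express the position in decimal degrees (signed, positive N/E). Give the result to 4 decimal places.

lat: 51.3081° N → +51.3081°
lon: 131.6356° W → -131.6356°

+51.3081°, -131.6356°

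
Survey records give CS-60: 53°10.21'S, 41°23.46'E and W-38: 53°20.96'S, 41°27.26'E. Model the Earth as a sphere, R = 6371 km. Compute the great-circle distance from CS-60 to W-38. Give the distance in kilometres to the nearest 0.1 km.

CS-60: φ = -53.17017°, λ = +41.39100°
W-38: φ = -53.34933°, λ = +41.45433°
Δφ = -0.1792°,  Δλ = 0.0633°
a = sin²(Δφ/2) + cos φ₁ cos φ₂ sin²(Δλ/2) = 0.000003
c = 2·arcsin(√a) = 0.003196 rad = 0.1831°
d = R·c = 6371 × 0.003196 = 20.4 km

20.4 km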